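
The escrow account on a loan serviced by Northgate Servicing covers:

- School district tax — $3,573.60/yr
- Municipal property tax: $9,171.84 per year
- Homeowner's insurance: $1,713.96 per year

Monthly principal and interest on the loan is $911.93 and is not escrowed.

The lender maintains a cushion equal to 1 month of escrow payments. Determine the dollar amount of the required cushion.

$1,204.95

School district tax — $3,573.60
Municipal property tax — $9,171.84
Homeowner's insurance — $1,713.96
Total per year = $14,459.40
Monthly escrow = $14,459.40 / 12 = $1,204.95
Required cushion = 1 × $1,204.95 = $1,204.95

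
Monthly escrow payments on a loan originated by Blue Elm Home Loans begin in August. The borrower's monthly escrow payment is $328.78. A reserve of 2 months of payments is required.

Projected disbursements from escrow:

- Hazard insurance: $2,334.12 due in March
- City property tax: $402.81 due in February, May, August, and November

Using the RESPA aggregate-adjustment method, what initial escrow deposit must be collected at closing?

$1,569.87

Cushion = 2 × $328.78 = $657.56
Trial balance (start $0, +$328.78 each month, − disbursements):
  Aug: +$328.78 − $402.81 → -$74.03
  Sep: +$328.78 → $254.75
  Oct: +$328.78 → $583.53
  Nov: +$328.78 − $402.81 → $509.50
  Dec: +$328.78 → $838.28
  Jan: +$328.78 → $1,167.06
  Feb: +$328.78 − $402.81 → $1,093.03
  Mar: +$328.78 − $2,334.12 → -$912.31
  Apr: +$328.78 → -$583.53
  May: +$328.78 − $402.81 → -$657.56
  Jun: +$328.78 → -$328.78
  Jul: +$328.78 → $0.00
Lowest trial balance = -$912.31 (Mar)
Initial deposit = cushion − low point = $657.56 − (-$912.31) = $1,569.87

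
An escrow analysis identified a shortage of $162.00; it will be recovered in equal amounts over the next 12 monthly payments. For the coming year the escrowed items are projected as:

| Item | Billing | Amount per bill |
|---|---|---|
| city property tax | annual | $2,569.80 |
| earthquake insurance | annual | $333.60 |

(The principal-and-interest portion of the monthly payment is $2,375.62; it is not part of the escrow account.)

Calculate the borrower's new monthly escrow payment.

City property tax — $2,569.80/yr
Earthquake insurance — $333.60/yr
Annual escrow total = $2,903.40
Base monthly escrow = $2,903.40 / 12 = $241.95
Shortage spread = $162.00 ÷ 12 = $13.50/mo
New monthly escrow = $241.95 + $13.50 = $255.45

$255.45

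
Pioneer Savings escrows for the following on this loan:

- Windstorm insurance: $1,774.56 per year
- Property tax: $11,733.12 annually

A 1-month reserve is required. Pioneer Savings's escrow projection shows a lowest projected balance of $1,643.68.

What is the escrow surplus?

Windstorm insurance — $1,774.56 per year
Property tax — $11,733.12 per year
Annual escrow total = $13,507.68
Per month = $13,507.68 / 12 = $1,125.64
Cushion = 1 × $1,125.64 = $1,125.64
Surplus = $1,643.68 − $1,125.64 = $518.04

$518.04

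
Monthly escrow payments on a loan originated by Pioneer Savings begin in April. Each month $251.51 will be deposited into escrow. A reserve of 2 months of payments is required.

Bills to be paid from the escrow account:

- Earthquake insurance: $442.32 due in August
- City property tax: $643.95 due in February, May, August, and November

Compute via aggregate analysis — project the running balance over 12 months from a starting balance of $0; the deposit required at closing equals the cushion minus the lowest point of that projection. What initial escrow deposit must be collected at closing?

Cushion = 2 × $251.51 = $503.02
Trial balance (start $0, +$251.51 each month, − disbursements):
  Apr: +$251.51 → $251.51
  May: +$251.51 − $643.95 → -$140.93
  Jun: +$251.51 → $110.58
  Jul: +$251.51 → $362.09
  Aug: +$251.51 − $1,086.27 → -$472.67
  Sep: +$251.51 → -$221.16
  Oct: +$251.51 → $30.35
  Nov: +$251.51 − $643.95 → -$362.09
  Dec: +$251.51 → -$110.58
  Jan: +$251.51 → $140.93
  Feb: +$251.51 − $643.95 → -$251.51
  Mar: +$251.51 → $0.00
Lowest trial balance = -$472.67 (Aug)
Initial deposit = cushion − low point = $503.02 − (-$472.67) = $975.69

$975.69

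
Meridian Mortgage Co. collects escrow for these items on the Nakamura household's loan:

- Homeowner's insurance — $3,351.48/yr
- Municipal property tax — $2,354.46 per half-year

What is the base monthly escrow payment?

Homeowner's insurance = $3,351.48
Municipal property tax = $2,354.46 × 2 = $4,708.92
Yearly total = $3,351.48 + $4,708.92 = $8,060.40
Base monthly escrow = $8,060.40 / 12 = $671.70

$671.70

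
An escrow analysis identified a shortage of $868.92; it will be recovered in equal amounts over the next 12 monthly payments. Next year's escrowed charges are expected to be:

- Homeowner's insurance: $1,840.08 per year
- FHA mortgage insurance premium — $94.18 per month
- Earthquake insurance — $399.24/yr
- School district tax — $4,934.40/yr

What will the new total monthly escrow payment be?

Homeowner's insurance = $1,840.08 per year
FHA mortgage insurance premium = $94.18 × 12 = $1,130.16 per year
Earthquake insurance = $399.24 per year
School district tax = $4,934.40 per year
Total per year = $8,303.88
Monthly = $8,303.88 ÷ 12 = $691.99
Shortage spread = $868.92 / 12 = $72.41/mo
New monthly escrow = $691.99 + $72.41 = $764.40

$764.40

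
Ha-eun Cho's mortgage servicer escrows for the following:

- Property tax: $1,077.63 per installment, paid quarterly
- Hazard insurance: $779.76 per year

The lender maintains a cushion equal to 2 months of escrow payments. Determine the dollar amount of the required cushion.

$848.38

Property tax: $1,077.63 × 4 = $4,310.52
Hazard insurance: $779.76
Yearly total = $4,310.52 + $779.76 = $5,090.28
Base monthly escrow = $5,090.28 / 12 = $424.19
Required cushion = 2 × $424.19 = $848.38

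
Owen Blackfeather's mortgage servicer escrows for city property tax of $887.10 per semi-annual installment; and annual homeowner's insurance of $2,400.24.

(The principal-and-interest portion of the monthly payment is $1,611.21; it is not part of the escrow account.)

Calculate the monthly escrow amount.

$347.87

City property tax: $887.10 × 2 = $1,774.20
Homeowner's insurance: $2,400.24
Combined annual = $1,774.20 + $2,400.24 = $4,174.44
Base monthly escrow = $4,174.44 / 12 = $347.87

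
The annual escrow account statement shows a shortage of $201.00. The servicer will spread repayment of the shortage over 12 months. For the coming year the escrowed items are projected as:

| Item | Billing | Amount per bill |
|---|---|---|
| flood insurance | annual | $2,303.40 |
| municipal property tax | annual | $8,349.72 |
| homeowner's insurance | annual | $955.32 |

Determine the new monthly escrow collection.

$984.12

Flood insurance = $2,303.40
Municipal property tax = $8,349.72
Homeowner's insurance = $955.32
Total annual escrow = $2,303.40 + $8,349.72 + $955.32 = $11,608.44
Monthly escrow = $11,608.44 / 12 = $967.37
Shortage spread = $201.00 / 12 = $16.75/mo
Adjusted monthly = $967.37 + $16.75 = $984.12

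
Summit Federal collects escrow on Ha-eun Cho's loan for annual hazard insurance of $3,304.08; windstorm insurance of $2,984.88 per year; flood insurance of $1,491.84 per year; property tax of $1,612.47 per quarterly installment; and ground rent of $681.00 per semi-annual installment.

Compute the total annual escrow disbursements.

Hazard insurance: $3,304.08/yr
Windstorm insurance: $2,984.88/yr
Flood insurance: $1,491.84/yr
Property tax: $1,612.47 × 4 = $6,449.88/yr
Ground rent: $681.00 × 2 = $1,362.00/yr
Annual escrow total = $3,304.08 + $2,984.88 + $1,491.84 + $6,449.88 + $1,362.00 = $15,592.68

$15,592.68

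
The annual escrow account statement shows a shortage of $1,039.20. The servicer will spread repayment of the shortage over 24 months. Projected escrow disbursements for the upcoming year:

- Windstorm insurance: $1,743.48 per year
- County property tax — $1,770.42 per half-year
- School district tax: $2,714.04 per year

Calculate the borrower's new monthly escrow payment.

Windstorm insurance = $1,743.48/yr
County property tax = $1,770.42 × 2 = $3,540.84/yr
School district tax = $2,714.04/yr
Annual escrow total = $7,998.36
Base monthly escrow = $7,998.36 / 12 = $666.53
Shortage spread = $1,039.20 ÷ 24 = $43.30/mo
New monthly escrow = $666.53 + $43.30 = $709.83

$709.83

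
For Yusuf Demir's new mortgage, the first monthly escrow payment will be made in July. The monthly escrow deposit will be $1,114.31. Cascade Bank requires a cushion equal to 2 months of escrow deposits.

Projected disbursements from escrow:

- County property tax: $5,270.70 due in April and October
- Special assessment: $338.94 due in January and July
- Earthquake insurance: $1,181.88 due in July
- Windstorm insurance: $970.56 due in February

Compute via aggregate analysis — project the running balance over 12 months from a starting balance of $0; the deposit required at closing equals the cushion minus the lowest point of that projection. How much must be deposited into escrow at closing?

$4,562.90

Cushion = 2 × $1,114.31 = $2,228.62
Trial balance (start $0, +$1,114.31 each month, − disbursements):
  Jul: +$1,114.31 − $1,520.82 → -$406.51
  Aug: +$1,114.31 → $707.80
  Sep: +$1,114.31 → $1,822.11
  Oct: +$1,114.31 − $5,270.70 → -$2,334.28
  Nov: +$1,114.31 → -$1,219.97
  Dec: +$1,114.31 → -$105.66
  Jan: +$1,114.31 − $338.94 → $669.71
  Feb: +$1,114.31 − $970.56 → $813.46
  Mar: +$1,114.31 → $1,927.77
  Apr: +$1,114.31 − $5,270.70 → -$2,228.62
  May: +$1,114.31 → -$1,114.31
  Jun: +$1,114.31 → $0.00
Lowest trial balance = -$2,334.28 (Oct)
Initial deposit = cushion − low point = $2,228.62 − (-$2,334.28) = $4,562.90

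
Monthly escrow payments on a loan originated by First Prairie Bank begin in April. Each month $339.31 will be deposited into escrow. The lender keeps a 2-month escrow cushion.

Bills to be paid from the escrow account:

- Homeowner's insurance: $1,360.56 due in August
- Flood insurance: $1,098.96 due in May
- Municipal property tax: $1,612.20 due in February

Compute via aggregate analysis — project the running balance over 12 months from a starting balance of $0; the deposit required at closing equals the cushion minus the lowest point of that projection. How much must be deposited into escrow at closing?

Cushion = 2 × $339.31 = $678.62
Trial balance (start $0, +$339.31 each month, − disbursements):
  Apr: +$339.31 → $339.31
  May: +$339.31 − $1,098.96 → -$420.34
  Jun: +$339.31 → -$81.03
  Jul: +$339.31 → $258.28
  Aug: +$339.31 − $1,360.56 → -$762.97
  Sep: +$339.31 → -$423.66
  Oct: +$339.31 → -$84.35
  Nov: +$339.31 → $254.96
  Dec: +$339.31 → $594.27
  Jan: +$339.31 → $933.58
  Feb: +$339.31 − $1,612.20 → -$339.31
  Mar: +$339.31 → $0.00
Lowest trial balance = -$762.97 (Aug)
Initial deposit = cushion − low point = $678.62 − (-$762.97) = $1,441.59

$1,441.59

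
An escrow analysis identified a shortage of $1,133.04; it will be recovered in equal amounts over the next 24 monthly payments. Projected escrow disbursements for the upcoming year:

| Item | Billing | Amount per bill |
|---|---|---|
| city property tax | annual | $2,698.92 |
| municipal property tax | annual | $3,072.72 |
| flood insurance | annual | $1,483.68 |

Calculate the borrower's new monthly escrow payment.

$651.82

City property tax — $2,698.92/yr
Municipal property tax — $3,072.72/yr
Flood insurance — $1,483.68/yr
Yearly total = $7,255.32
Base monthly escrow = $7,255.32 ÷ 12 = $604.61
Shortage spread = $1,133.04 / 24 = $47.21/mo
New monthly escrow = $604.61 + $47.21 = $651.82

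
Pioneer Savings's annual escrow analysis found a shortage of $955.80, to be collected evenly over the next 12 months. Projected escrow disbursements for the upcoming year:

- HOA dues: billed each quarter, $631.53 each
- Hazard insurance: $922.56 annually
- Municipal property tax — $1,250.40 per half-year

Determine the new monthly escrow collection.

HOA dues: $631.53 × 4 = $2,526.12 annually
Hazard insurance: $922.56 annually
Municipal property tax: $1,250.40 × 2 = $2,500.80 annually
Combined annual = $5,949.48
Monthly = $5,949.48 / 12 = $495.79
Shortage per month = $955.80 / 12 = $79.65
New monthly escrow = $495.79 + $79.65 = $575.44

$575.44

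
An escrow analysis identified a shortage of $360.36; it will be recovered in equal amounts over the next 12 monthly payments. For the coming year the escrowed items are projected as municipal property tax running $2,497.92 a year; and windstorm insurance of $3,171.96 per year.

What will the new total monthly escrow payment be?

$502.52

Municipal property tax: $2,497.92 annually
Windstorm insurance: $3,171.96 annually
Annual escrow total = $2,497.92 + $3,171.96 = $5,669.88
Monthly escrow = $5,669.88 / 12 = $472.49
Shortage spread = $360.36 ÷ 12 = $30.03/mo
New monthly escrow = $472.49 + $30.03 = $502.52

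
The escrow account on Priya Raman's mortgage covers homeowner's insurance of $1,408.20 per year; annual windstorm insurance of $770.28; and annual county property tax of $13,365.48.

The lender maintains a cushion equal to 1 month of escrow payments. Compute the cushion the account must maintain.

Homeowner's insurance — $1,408.20 annually
Windstorm insurance — $770.28 annually
County property tax — $13,365.48 annually
Total per year = $15,543.96
Per month = $15,543.96 ÷ 12 = $1,295.33
Cushion = 1 × $1,295.33 = $1,295.33

$1,295.33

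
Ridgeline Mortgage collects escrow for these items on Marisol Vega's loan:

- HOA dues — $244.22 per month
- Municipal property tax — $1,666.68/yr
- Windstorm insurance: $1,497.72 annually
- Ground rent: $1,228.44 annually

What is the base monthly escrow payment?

HOA dues = $244.22 × 12 = $2,930.64/yr
Municipal property tax = $1,666.68/yr
Windstorm insurance = $1,497.72/yr
Ground rent = $1,228.44/yr
Total per year = $7,323.48
Monthly = $7,323.48 ÷ 12 = $610.29

$610.29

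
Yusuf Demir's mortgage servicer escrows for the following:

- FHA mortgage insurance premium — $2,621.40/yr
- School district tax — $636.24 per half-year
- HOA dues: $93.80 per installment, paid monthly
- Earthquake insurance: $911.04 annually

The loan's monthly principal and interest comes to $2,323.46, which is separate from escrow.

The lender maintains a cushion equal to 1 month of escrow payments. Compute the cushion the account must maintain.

$494.21

FHA mortgage insurance premium: $2,621.40/yr
School district tax: $636.24 × 2 = $1,272.48/yr
HOA dues: $93.80 × 12 = $1,125.60/yr
Earthquake insurance: $911.04/yr
Yearly total = $2,621.40 + $1,272.48 + $1,125.60 + $911.04 = $5,930.52
Monthly = $5,930.52 ÷ 12 = $494.21
Reserve = 1 × $494.21 = $494.21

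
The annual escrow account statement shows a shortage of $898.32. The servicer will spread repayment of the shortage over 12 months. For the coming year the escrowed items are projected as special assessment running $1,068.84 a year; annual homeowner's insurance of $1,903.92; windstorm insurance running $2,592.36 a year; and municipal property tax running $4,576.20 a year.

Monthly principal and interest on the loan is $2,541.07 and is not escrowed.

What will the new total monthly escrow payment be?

Special assessment: $1,068.84
Homeowner's insurance: $1,903.92
Windstorm insurance: $2,592.36
Municipal property tax: $4,576.20
Total per year = $10,141.32
Base monthly escrow = $10,141.32 / 12 = $845.11
Shortage per month = $898.32 / 12 = $74.86
Adjusted monthly = $845.11 + $74.86 = $919.97

$919.97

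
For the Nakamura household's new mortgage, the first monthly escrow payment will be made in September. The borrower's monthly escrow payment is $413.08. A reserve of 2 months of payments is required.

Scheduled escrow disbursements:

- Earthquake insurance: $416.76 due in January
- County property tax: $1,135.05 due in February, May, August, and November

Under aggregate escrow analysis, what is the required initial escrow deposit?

$1,034.54

Cushion = 2 × $413.08 = $826.16
Trial balance (start $0, +$413.08 each month, − disbursements):
  Sep: +$413.08 → $413.08
  Oct: +$413.08 → $826.16
  Nov: +$413.08 − $1,135.05 → $104.19
  Dec: +$413.08 → $517.27
  Jan: +$413.08 − $416.76 → $513.59
  Feb: +$413.08 − $1,135.05 → -$208.38
  Mar: +$413.08 → $204.70
  Apr: +$413.08 → $617.78
  May: +$413.08 − $1,135.05 → -$104.19
  Jun: +$413.08 → $308.89
  Jul: +$413.08 → $721.97
  Aug: +$413.08 − $1,135.05 → $0.00
Lowest trial balance = -$208.38 (Feb)
Initial deposit = cushion − low point = $826.16 − (-$208.38) = $1,034.54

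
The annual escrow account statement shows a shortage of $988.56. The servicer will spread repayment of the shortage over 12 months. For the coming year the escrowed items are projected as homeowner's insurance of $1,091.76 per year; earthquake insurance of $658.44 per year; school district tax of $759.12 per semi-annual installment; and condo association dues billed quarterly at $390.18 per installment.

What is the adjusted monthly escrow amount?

$484.81

Homeowner's insurance: $1,091.76
Earthquake insurance: $658.44
School district tax: $759.12 × 2 = $1,518.24
Condo association dues: $390.18 × 4 = $1,560.72
Combined annual = $1,091.76 + $658.44 + $1,518.24 + $1,560.72 = $4,829.16
Monthly escrow = $4,829.16 / 12 = $402.43
Shortage spread = $988.56 ÷ 12 = $82.38/mo
Adjusted monthly = $402.43 + $82.38 = $484.81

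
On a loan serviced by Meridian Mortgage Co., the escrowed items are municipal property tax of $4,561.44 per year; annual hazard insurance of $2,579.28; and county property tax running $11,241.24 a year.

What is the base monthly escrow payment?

$1,531.83

Municipal property tax — $4,561.44 annually
Hazard insurance — $2,579.28 annually
County property tax — $11,241.24 annually
Total annual escrow = $4,561.44 + $2,579.28 + $11,241.24 = $18,381.96
Monthly escrow = $18,381.96 / 12 = $1,531.83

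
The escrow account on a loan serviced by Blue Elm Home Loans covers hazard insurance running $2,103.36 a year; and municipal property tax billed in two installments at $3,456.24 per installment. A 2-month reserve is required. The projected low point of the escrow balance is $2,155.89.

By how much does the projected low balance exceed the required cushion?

$653.25

Hazard insurance: $2,103.36 per year
Municipal property tax: $3,456.24 × 2 = $6,912.48 per year
Annual escrow total = $9,015.84
Monthly escrow = $9,015.84 ÷ 12 = $751.32
Required reserve = 2 × $751.32 = $1,502.64
Excess over cushion: $2,155.89 − $1,502.64 = $653.25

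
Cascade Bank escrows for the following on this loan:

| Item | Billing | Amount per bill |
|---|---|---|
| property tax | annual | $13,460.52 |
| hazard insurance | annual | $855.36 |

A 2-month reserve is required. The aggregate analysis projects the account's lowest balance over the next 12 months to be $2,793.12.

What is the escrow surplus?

Property tax = $13,460.52/yr
Hazard insurance = $855.36/yr
Combined annual = $13,460.52 + $855.36 = $14,315.88
Monthly escrow = $14,315.88 / 12 = $1,192.99
Required cushion = 2 × $1,192.99 = $2,385.98
Surplus = $2,793.12 − $2,385.98 = $407.14

$407.14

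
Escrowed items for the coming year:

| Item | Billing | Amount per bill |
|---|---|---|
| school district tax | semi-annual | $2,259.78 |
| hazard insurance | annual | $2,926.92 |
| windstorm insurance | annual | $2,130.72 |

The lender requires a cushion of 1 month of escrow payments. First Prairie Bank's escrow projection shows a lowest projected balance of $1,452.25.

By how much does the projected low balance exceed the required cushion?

$654.15

School district tax — $2,259.78 × 2 = $4,519.56 per year
Hazard insurance — $2,926.92 per year
Windstorm insurance — $2,130.72 per year
Annual escrow total = $4,519.56 + $2,926.92 + $2,130.72 = $9,577.20
Base monthly escrow = $9,577.20 ÷ 12 = $798.10
Required cushion = 1 × $798.10 = $798.10
Excess over cushion: $1,452.25 − $798.10 = $654.15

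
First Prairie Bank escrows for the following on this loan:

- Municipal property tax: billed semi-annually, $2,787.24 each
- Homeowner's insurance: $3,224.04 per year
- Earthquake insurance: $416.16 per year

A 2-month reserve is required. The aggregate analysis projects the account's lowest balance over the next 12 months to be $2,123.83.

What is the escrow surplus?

Municipal property tax — $2,787.24 × 2 = $5,574.48 per year
Homeowner's insurance — $3,224.04 per year
Earthquake insurance — $416.16 per year
Combined annual = $5,574.48 + $3,224.04 + $416.16 = $9,214.68
Monthly escrow = $9,214.68 / 12 = $767.89
Cushion = 2 × $767.89 = $1,535.78
Excess over cushion: $2,123.83 − $1,535.78 = $588.05

$588.05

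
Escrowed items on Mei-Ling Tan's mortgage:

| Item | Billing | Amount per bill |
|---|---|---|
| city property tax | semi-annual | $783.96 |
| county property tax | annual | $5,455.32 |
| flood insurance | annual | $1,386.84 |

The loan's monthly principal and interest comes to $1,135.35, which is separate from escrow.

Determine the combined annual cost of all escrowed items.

$8,410.08

City property tax: $783.96 × 2 = $1,567.92 annually
County property tax: $5,455.32 annually
Flood insurance: $1,386.84 annually
Total per year = $8,410.08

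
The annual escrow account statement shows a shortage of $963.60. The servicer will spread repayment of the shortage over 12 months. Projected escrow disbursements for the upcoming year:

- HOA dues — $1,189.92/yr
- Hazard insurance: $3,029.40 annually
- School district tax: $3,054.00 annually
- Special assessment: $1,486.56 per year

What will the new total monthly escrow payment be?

HOA dues: $1,189.92 annually
Hazard insurance: $3,029.40 annually
School district tax: $3,054.00 annually
Special assessment: $1,486.56 annually
Total per year = $1,189.92 + $3,029.40 + $3,054.00 + $1,486.56 = $8,759.88
Monthly escrow = $8,759.88 ÷ 12 = $729.99
Shortage spread = $963.60 / 12 = $80.30/mo
New monthly escrow = $729.99 + $80.30 = $810.29

$810.29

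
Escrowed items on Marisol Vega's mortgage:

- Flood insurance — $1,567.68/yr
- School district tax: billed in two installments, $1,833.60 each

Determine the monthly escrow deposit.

Flood insurance: $1,567.68 per year
School district tax: $1,833.60 × 2 = $3,667.20 per year
Total per year = $5,234.88
Monthly = $5,234.88 ÷ 12 = $436.24

$436.24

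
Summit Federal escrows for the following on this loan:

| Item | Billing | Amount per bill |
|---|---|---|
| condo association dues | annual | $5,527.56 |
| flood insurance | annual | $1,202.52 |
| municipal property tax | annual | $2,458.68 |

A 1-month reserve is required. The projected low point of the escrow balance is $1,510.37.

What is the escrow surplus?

Condo association dues — $5,527.56/yr
Flood insurance — $1,202.52/yr
Municipal property tax — $2,458.68/yr
Total per year = $5,527.56 + $1,202.52 + $2,458.68 = $9,188.76
Per month = $9,188.76 / 12 = $765.73
Cushion = 1 × $765.73 = $765.73
Excess over cushion: $1,510.37 − $765.73 = $744.64

$744.64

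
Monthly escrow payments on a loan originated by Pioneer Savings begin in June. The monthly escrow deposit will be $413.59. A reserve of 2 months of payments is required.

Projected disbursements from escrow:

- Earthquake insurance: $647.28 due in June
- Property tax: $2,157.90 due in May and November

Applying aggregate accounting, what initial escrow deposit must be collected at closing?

Cushion = 2 × $413.59 = $827.18
Trial balance (start $0, +$413.59 each month, − disbursements):
  Jun: +$413.59 − $647.28 → -$233.69
  Jul: +$413.59 → $179.90
  Aug: +$413.59 → $593.49
  Sep: +$413.59 → $1,007.08
  Oct: +$413.59 → $1,420.67
  Nov: +$413.59 − $2,157.90 → -$323.64
  Dec: +$413.59 → $89.95
  Jan: +$413.59 → $503.54
  Feb: +$413.59 → $917.13
  Mar: +$413.59 → $1,330.72
  Apr: +$413.59 → $1,744.31
  May: +$413.59 − $2,157.90 → $0.00
Lowest trial balance = -$323.64 (Nov)
Initial deposit = cushion − low point = $827.18 − (-$323.64) = $1,150.82

$1,150.82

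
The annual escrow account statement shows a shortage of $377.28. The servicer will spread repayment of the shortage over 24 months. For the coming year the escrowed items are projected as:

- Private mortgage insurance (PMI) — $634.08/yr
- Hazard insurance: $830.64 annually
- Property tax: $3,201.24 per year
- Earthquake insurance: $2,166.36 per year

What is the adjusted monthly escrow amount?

Private mortgage insurance (PMI): $634.08 per year
Hazard insurance: $830.64 per year
Property tax: $3,201.24 per year
Earthquake insurance: $2,166.36 per year
Yearly total = $6,832.32
Monthly = $6,832.32 ÷ 12 = $569.36
Monthly shortage recovery: $377.28 / 24 = $15.72
Adjusted monthly = $569.36 + $15.72 = $585.08

$585.08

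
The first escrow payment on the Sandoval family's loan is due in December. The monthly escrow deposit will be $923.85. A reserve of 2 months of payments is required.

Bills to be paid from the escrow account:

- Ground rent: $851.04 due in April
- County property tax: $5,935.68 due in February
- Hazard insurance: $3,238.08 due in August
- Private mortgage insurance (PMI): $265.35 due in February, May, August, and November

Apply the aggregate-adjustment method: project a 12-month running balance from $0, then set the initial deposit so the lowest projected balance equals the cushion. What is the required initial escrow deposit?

Cushion = 2 × $923.85 = $1,847.70
Trial balance (start $0, +$923.85 each month, − disbursements):
  Dec: +$923.85 → $923.85
  Jan: +$923.85 → $1,847.70
  Feb: +$923.85 − $6,201.03 → -$3,429.48
  Mar: +$923.85 → -$2,505.63
  Apr: +$923.85 − $851.04 → -$2,432.82
  May: +$923.85 − $265.35 → -$1,774.32
  Jun: +$923.85 → -$850.47
  Jul: +$923.85 → $73.38
  Aug: +$923.85 − $3,503.43 → -$2,506.20
  Sep: +$923.85 → -$1,582.35
  Oct: +$923.85 → -$658.50
  Nov: +$923.85 − $265.35 → $0.00
Lowest trial balance = -$3,429.48 (Feb)
Initial deposit = cushion − low point = $1,847.70 − (-$3,429.48) = $5,277.18

$5,277.18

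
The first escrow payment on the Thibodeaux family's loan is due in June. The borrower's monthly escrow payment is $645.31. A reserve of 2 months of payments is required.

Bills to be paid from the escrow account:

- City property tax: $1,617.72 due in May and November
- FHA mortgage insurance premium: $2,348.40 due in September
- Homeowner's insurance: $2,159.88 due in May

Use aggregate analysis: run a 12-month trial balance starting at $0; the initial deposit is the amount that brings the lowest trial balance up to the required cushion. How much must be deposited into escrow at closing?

$1,384.88

Cushion = 2 × $645.31 = $1,290.62
Trial balance (start $0, +$645.31 each month, − disbursements):
  Jun: +$645.31 → $645.31
  Jul: +$645.31 → $1,290.62
  Aug: +$645.31 → $1,935.93
  Sep: +$645.31 − $2,348.40 → $232.84
  Oct: +$645.31 → $878.15
  Nov: +$645.31 − $1,617.72 → -$94.26
  Dec: +$645.31 → $551.05
  Jan: +$645.31 → $1,196.36
  Feb: +$645.31 → $1,841.67
  Mar: +$645.31 → $2,486.98
  Apr: +$645.31 → $3,132.29
  May: +$645.31 − $3,777.60 → $0.00
Lowest trial balance = -$94.26 (Nov)
Initial deposit = cushion − low point = $1,290.62 − (-$94.26) = $1,384.88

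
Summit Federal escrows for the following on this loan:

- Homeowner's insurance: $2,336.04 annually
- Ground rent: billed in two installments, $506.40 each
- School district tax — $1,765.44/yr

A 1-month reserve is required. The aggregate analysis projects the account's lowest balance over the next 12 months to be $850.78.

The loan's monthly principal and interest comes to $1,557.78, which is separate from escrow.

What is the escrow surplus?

$424.59

Homeowner's insurance: $2,336.04/yr
Ground rent: $506.40 × 2 = $1,012.80/yr
School district tax: $1,765.44/yr
Total per year = $2,336.04 + $1,012.80 + $1,765.44 = $5,114.28
Per month = $5,114.28 / 12 = $426.19
Required reserve = 1 × $426.19 = $426.19
Excess over cushion: $850.78 − $426.19 = $424.59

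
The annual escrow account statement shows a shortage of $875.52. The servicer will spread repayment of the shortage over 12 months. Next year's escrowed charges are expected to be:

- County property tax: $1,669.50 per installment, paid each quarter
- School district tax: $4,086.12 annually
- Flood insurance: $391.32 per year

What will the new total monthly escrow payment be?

County property tax — $1,669.50 × 4 = $6,678.00 per year
School district tax — $4,086.12 per year
Flood insurance — $391.32 per year
Yearly total = $11,155.44
Base monthly escrow = $11,155.44 / 12 = $929.62
Shortage per month = $875.52 ÷ 12 = $72.96
New monthly escrow = $929.62 + $72.96 = $1,002.58

$1,002.58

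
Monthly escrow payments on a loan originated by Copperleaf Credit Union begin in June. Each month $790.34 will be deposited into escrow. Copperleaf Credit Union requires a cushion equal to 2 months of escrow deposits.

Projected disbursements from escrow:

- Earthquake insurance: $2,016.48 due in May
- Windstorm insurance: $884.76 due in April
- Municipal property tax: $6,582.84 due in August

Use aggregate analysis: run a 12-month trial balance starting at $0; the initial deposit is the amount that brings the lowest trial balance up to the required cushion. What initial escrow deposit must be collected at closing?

Cushion = 2 × $790.34 = $1,580.68
Trial balance (start $0, +$790.34 each month, − disbursements):
  Jun: +$790.34 → $790.34
  Jul: +$790.34 → $1,580.68
  Aug: +$790.34 − $6,582.84 → -$4,211.82
  Sep: +$790.34 → -$3,421.48
  Oct: +$790.34 → -$2,631.14
  Nov: +$790.34 → -$1,840.80
  Dec: +$790.34 → -$1,050.46
  Jan: +$790.34 → -$260.12
  Feb: +$790.34 → $530.22
  Mar: +$790.34 → $1,320.56
  Apr: +$790.34 − $884.76 → $1,226.14
  May: +$790.34 − $2,016.48 → $0.00
Lowest trial balance = -$4,211.82 (Aug)
Initial deposit = cushion − low point = $1,580.68 − (-$4,211.82) = $5,792.50

$5,792.50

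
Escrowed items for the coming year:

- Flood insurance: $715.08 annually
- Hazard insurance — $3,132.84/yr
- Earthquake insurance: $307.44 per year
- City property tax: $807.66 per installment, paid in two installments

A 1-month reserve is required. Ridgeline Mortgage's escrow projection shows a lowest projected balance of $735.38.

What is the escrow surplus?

$254.49

Flood insurance: $715.08 annually
Hazard insurance: $3,132.84 annually
Earthquake insurance: $307.44 annually
City property tax: $807.66 × 2 = $1,615.32 annually
Total per year = $5,770.68
Monthly = $5,770.68 ÷ 12 = $480.89
Required reserve = 1 × $480.89 = $480.89
Excess over cushion: $735.38 − $480.89 = $254.49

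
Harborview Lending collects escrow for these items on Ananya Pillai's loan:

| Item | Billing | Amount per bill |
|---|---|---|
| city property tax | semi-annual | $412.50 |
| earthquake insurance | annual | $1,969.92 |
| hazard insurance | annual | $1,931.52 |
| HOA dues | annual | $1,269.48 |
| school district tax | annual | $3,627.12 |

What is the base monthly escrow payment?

$801.92

City property tax — $412.50 × 2 = $825.00 per year
Earthquake insurance — $1,969.92 per year
Hazard insurance — $1,931.52 per year
HOA dues — $1,269.48 per year
School district tax — $3,627.12 per year
Total per year = $825.00 + $1,969.92 + $1,931.52 + $1,269.48 + $3,627.12 = $9,623.04
Monthly escrow = $9,623.04 ÷ 12 = $801.92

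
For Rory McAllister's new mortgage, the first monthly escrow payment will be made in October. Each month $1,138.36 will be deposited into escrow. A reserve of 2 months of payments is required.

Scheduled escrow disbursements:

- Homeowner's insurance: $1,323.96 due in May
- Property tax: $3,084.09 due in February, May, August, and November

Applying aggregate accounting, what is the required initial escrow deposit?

Cushion = 2 × $1,138.36 = $2,276.72
Trial balance (start $0, +$1,138.36 each month, − disbursements):
  Oct: +$1,138.36 → $1,138.36
  Nov: +$1,138.36 − $3,084.09 → -$807.37
  Dec: +$1,138.36 → $330.99
  Jan: +$1,138.36 → $1,469.35
  Feb: +$1,138.36 − $3,084.09 → -$476.38
  Mar: +$1,138.36 → $661.98
  Apr: +$1,138.36 → $1,800.34
  May: +$1,138.36 − $4,408.05 → -$1,469.35
  Jun: +$1,138.36 → -$330.99
  Jul: +$1,138.36 → $807.37
  Aug: +$1,138.36 − $3,084.09 → -$1,138.36
  Sep: +$1,138.36 → $0.00
Lowest trial balance = -$1,469.35 (May)
Initial deposit = cushion − low point = $2,276.72 − (-$1,469.35) = $3,746.07

$3,746.07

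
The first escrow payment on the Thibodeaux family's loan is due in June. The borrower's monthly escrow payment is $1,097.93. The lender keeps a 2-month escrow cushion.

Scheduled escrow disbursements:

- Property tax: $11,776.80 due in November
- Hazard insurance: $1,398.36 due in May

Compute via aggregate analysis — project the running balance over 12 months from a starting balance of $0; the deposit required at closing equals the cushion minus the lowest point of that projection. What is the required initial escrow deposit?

Cushion = 2 × $1,097.93 = $2,195.86
Trial balance (start $0, +$1,097.93 each month, − disbursements):
  Jun: +$1,097.93 → $1,097.93
  Jul: +$1,097.93 → $2,195.86
  Aug: +$1,097.93 → $3,293.79
  Sep: +$1,097.93 → $4,391.72
  Oct: +$1,097.93 → $5,489.65
  Nov: +$1,097.93 − $11,776.80 → -$5,189.22
  Dec: +$1,097.93 → -$4,091.29
  Jan: +$1,097.93 → -$2,993.36
  Feb: +$1,097.93 → -$1,895.43
  Mar: +$1,097.93 → -$797.50
  Apr: +$1,097.93 → $300.43
  May: +$1,097.93 − $1,398.36 → $0.00
Lowest trial balance = -$5,189.22 (Nov)
Initial deposit = cushion − low point = $2,195.86 − (-$5,189.22) = $7,385.08

$7,385.08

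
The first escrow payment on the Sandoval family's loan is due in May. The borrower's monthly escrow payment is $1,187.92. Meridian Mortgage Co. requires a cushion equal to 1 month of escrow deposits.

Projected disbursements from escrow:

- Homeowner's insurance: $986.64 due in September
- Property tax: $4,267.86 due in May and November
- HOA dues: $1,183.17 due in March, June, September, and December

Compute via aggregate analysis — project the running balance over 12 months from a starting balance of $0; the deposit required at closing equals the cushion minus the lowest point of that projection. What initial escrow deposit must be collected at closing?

$4,761.18

Cushion = 1 × $1,187.92 = $1,187.92
Trial balance (start $0, +$1,187.92 each month, − disbursements):
  May: +$1,187.92 − $4,267.86 → -$3,079.94
  Jun: +$1,187.92 − $1,183.17 → -$3,075.19
  Jul: +$1,187.92 → -$1,887.27
  Aug: +$1,187.92 → -$699.35
  Sep: +$1,187.92 − $2,169.81 → -$1,681.24
  Oct: +$1,187.92 → -$493.32
  Nov: +$1,187.92 − $4,267.86 → -$3,573.26
  Dec: +$1,187.92 − $1,183.17 → -$3,568.51
  Jan: +$1,187.92 → -$2,380.59
  Feb: +$1,187.92 → -$1,192.67
  Mar: +$1,187.92 − $1,183.17 → -$1,187.92
  Apr: +$1,187.92 → $0.00
Lowest trial balance = -$3,573.26 (Nov)
Initial deposit = cushion − low point = $1,187.92 − (-$3,573.26) = $4,761.18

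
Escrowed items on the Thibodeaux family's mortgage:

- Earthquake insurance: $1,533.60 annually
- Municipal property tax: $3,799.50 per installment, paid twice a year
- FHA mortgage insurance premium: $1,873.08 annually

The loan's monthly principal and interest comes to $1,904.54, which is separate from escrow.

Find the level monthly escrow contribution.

Earthquake insurance = $1,533.60 annually
Municipal property tax = $3,799.50 × 2 = $7,599.00 annually
FHA mortgage insurance premium = $1,873.08 annually
Yearly total = $1,533.60 + $7,599.00 + $1,873.08 = $11,005.68
Monthly = $11,005.68 / 12 = $917.14

$917.14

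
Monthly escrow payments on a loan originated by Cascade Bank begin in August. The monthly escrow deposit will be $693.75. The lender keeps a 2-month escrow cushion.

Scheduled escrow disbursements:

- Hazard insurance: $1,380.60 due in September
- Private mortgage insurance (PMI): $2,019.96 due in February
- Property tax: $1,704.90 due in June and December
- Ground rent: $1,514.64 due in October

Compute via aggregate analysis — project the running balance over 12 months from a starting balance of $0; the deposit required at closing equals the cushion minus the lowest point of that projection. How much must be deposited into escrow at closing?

Cushion = 2 × $693.75 = $1,387.50
Trial balance (start $0, +$693.75 each month, − disbursements):
  Aug: +$693.75 → $693.75
  Sep: +$693.75 − $1,380.60 → $6.90
  Oct: +$693.75 − $1,514.64 → -$813.99
  Nov: +$693.75 → -$120.24
  Dec: +$693.75 − $1,704.90 → -$1,131.39
  Jan: +$693.75 → -$437.64
  Feb: +$693.75 − $2,019.96 → -$1,763.85
  Mar: +$693.75 → -$1,070.10
  Apr: +$693.75 → -$376.35
  May: +$693.75 → $317.40
  Jun: +$693.75 − $1,704.90 → -$693.75
  Jul: +$693.75 → $0.00
Lowest trial balance = -$1,763.85 (Feb)
Initial deposit = cushion − low point = $1,387.50 − (-$1,763.85) = $3,151.35

$3,151.35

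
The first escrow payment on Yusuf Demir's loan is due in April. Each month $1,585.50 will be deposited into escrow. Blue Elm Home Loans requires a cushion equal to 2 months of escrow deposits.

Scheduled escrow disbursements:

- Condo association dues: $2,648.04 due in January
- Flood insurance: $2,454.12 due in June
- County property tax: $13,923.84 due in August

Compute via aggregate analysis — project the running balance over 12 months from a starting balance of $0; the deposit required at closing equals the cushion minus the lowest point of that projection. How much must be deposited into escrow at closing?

$11,621.46

Cushion = 2 × $1,585.50 = $3,171.00
Trial balance (start $0, +$1,585.50 each month, − disbursements):
  Apr: +$1,585.50 → $1,585.50
  May: +$1,585.50 → $3,171.00
  Jun: +$1,585.50 − $2,454.12 → $2,302.38
  Jul: +$1,585.50 → $3,887.88
  Aug: +$1,585.50 − $13,923.84 → -$8,450.46
  Sep: +$1,585.50 → -$6,864.96
  Oct: +$1,585.50 → -$5,279.46
  Nov: +$1,585.50 → -$3,693.96
  Dec: +$1,585.50 → -$2,108.46
  Jan: +$1,585.50 − $2,648.04 → -$3,171.00
  Feb: +$1,585.50 → -$1,585.50
  Mar: +$1,585.50 → $0.00
Lowest trial balance = -$8,450.46 (Aug)
Initial deposit = cushion − low point = $3,171.00 − (-$8,450.46) = $11,621.46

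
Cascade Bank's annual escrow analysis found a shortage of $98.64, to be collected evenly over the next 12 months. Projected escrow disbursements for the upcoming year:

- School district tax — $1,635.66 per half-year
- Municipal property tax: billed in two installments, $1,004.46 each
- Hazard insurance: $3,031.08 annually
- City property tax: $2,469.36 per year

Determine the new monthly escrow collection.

$906.61

School district tax: $1,635.66 × 2 = $3,271.32
Municipal property tax: $1,004.46 × 2 = $2,008.92
Hazard insurance: $3,031.08
City property tax: $2,469.36
Total per year = $3,271.32 + $2,008.92 + $3,031.08 + $2,469.36 = $10,780.68
Base monthly escrow = $10,780.68 / 12 = $898.39
Monthly shortage recovery: $98.64 / 12 = $8.22
New monthly escrow = $898.39 + $8.22 = $906.61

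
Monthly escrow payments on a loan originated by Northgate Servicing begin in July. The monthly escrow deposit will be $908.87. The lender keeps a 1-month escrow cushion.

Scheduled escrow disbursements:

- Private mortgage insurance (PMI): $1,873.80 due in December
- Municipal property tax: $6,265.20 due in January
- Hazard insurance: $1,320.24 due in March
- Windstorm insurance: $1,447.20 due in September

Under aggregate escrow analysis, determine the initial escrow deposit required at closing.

$4,132.98

Cushion = 1 × $908.87 = $908.87
Trial balance (start $0, +$908.87 each month, − disbursements):
  Jul: +$908.87 → $908.87
  Aug: +$908.87 → $1,817.74
  Sep: +$908.87 − $1,447.20 → $1,279.41
  Oct: +$908.87 → $2,188.28
  Nov: +$908.87 → $3,097.15
  Dec: +$908.87 − $1,873.80 → $2,132.22
  Jan: +$908.87 − $6,265.20 → -$3,224.11
  Feb: +$908.87 → -$2,315.24
  Mar: +$908.87 − $1,320.24 → -$2,726.61
  Apr: +$908.87 → -$1,817.74
  May: +$908.87 → -$908.87
  Jun: +$908.87 → $0.00
Lowest trial balance = -$3,224.11 (Jan)
Initial deposit = cushion − low point = $908.87 − (-$3,224.11) = $4,132.98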